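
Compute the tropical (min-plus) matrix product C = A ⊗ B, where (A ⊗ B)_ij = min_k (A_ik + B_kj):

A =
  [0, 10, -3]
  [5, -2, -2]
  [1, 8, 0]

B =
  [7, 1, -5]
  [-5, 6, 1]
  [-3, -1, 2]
A ⊗ B =
  [-6, -4, -5]
  [-7, -3, -1]
  [-3, -1, -4]

Apply the min-plus product entry-by-entry:
  C[0][0] = min over k of (A[0][0] + B[0][0] = 0 + 7 = 7, A[0][1] + B[1][0] = 10 + -5 = 5, A[0][2] + B[2][0] = -3 + -3 = -6) = -6 (attained at k = 2)
  C[0][1] = min over k of (A[0][0] + B[0][1] = 0 + 1 = 1, A[0][1] + B[1][1] = 10 + 6 = 16, A[0][2] + B[2][1] = -3 + -1 = -4) = -4 (attained at k = 2)
  C[0][2] = min over k of (A[0][0] + B[0][2] = 0 + -5 = -5, A[0][1] + B[1][2] = 10 + 1 = 11, A[0][2] + B[2][2] = -3 + 2 = -1) = -5 (attained at k = 0)
  C[1][0] = min over k of (A[1][0] + B[0][0] = 5 + 7 = 12, A[1][1] + B[1][0] = -2 + -5 = -7, A[1][2] + B[2][0] = -2 + -3 = -5) = -7 (attained at k = 1)
  C[1][1] = min over k of (A[1][0] + B[0][1] = 5 + 1 = 6, A[1][1] + B[1][1] = -2 + 6 = 4, A[1][2] + B[2][1] = -2 + -1 = -3) = -3 (attained at k = 2)
  C[1][2] = min over k of (A[1][0] + B[0][2] = 5 + -5 = 0, A[1][1] + B[1][2] = -2 + 1 = -1, A[1][2] + B[2][2] = -2 + 2 = 0) = -1 (attained at k = 1)
  C[2][0] = min over k of (A[2][0] + B[0][0] = 1 + 7 = 8, A[2][1] + B[1][0] = 8 + -5 = 3, A[2][2] + B[2][0] = 0 + -3 = -3) = -3 (attained at k = 2)
  C[2][1] = min over k of (A[2][0] + B[0][1] = 1 + 1 = 2, A[2][1] + B[1][1] = 8 + 6 = 14, A[2][2] + B[2][1] = 0 + -1 = -1) = -1 (attained at k = 2)
  C[2][2] = min over k of (A[2][0] + B[0][2] = 1 + -5 = -4, A[2][1] + B[1][2] = 8 + 1 = 9, A[2][2] + B[2][2] = 0 + 2 = 2) = -4 (attained at k = 0)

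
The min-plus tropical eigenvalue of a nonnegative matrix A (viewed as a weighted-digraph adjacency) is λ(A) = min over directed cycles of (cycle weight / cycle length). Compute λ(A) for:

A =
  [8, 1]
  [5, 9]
λ(A) = 3

Enumerate directed cycles and compute their means (weight / length). Sample:
  cycle 0 → 0: weight = 8, length = 1, mean = 8/1 ≈ 8.000
  cycle 1 → 1: weight = 9, length = 1, mean = 9/1 ≈ 9.000
  cycle 0 → 1 → 0: weight = 6, length = 2, mean = 6/2 ≈ 3.000
  cycle 1 → 0 → 1: weight = 6, length = 2, mean = 6/2 ≈ 3.000
Minimum mean = 3.000, attained e.g. along the cycle 0 → 1 → 0 with weight 6 and length 2. So λ(A) = 6/2 = 3.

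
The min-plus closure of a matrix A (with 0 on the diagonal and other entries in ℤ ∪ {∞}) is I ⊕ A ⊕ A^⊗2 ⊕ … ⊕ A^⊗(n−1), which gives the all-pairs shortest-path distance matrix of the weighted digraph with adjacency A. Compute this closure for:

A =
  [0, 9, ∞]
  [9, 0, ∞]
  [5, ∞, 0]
Closure =
  [0, 9, ∞]
  [9, 0, ∞]
  [5, 14, 0]

This is the Floyd-Warshall all-pairs shortest-path computation. For each intermediate vertex k = 0, 1, …, 2, update dist[i][j] ← min(dist[i][j], dist[i][k] + dist[k][j]). The final matrix gives, for each (i, j), the minimum total weight of any directed path from i to j (possibly empty when i = j).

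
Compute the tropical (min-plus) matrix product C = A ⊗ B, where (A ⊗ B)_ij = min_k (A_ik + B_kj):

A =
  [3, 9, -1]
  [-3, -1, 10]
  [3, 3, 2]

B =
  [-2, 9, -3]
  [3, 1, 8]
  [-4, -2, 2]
A ⊗ B =
  [-5, -3, 0]
  [-5, 0, -6]
  [-2, 0, 0]

Apply the min-plus product entry-by-entry:
  C[0][0] = min over k of (A[0][0] + B[0][0] = 3 + -2 = 1, A[0][1] + B[1][0] = 9 + 3 = 12, A[0][2] + B[2][0] = -1 + -4 = -5) = -5 (attained at k = 2)
  C[0][1] = min over k of (A[0][0] + B[0][1] = 3 + 9 = 12, A[0][1] + B[1][1] = 9 + 1 = 10, A[0][2] + B[2][1] = -1 + -2 = -3) = -3 (attained at k = 2)
  C[0][2] = min over k of (A[0][0] + B[0][2] = 3 + -3 = 0, A[0][1] + B[1][2] = 9 + 8 = 17, A[0][2] + B[2][2] = -1 + 2 = 1) = 0 (attained at k = 0)
  C[1][0] = min over k of (A[1][0] + B[0][0] = -3 + -2 = -5, A[1][1] + B[1][0] = -1 + 3 = 2, A[1][2] + B[2][0] = 10 + -4 = 6) = -5 (attained at k = 0)
  C[1][1] = min over k of (A[1][0] + B[0][1] = -3 + 9 = 6, A[1][1] + B[1][1] = -1 + 1 = 0, A[1][2] + B[2][1] = 10 + -2 = 8) = 0 (attained at k = 1)
  C[1][2] = min over k of (A[1][0] + B[0][2] = -3 + -3 = -6, A[1][1] + B[1][2] = -1 + 8 = 7, A[1][2] + B[2][2] = 10 + 2 = 12) = -6 (attained at k = 0)
  C[2][0] = min over k of (A[2][0] + B[0][0] = 3 + -2 = 1, A[2][1] + B[1][0] = 3 + 3 = 6, A[2][2] + B[2][0] = 2 + -4 = -2) = -2 (attained at k = 2)
  C[2][1] = min over k of (A[2][0] + B[0][1] = 3 + 9 = 12, A[2][1] + B[1][1] = 3 + 1 = 4, A[2][2] + B[2][1] = 2 + -2 = 0) = 0 (attained at k = 2)
  C[2][2] = min over k of (A[2][0] + B[0][2] = 3 + -3 = 0, A[2][1] + B[1][2] = 3 + 8 = 11, A[2][2] + B[2][2] = 2 + 2 = 4) = 0 (attained at k = 0)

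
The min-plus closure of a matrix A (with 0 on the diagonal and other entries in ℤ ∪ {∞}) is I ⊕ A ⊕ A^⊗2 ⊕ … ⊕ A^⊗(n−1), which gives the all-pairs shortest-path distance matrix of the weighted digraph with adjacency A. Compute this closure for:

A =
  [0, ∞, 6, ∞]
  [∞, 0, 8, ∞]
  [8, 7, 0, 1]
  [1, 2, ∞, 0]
Closure =
  [0, 9, 6, 7]
  [10, 0, 8, 9]
  [2, 3, 0, 1]
  [1, 2, 7, 0]

This is the Floyd-Warshall all-pairs shortest-path computation. For each intermediate vertex k = 0, 1, …, 3, update dist[i][j] ← min(dist[i][j], dist[i][k] + dist[k][j]). The final matrix gives, for each (i, j), the minimum total weight of any directed path from i to j (possibly empty when i = j).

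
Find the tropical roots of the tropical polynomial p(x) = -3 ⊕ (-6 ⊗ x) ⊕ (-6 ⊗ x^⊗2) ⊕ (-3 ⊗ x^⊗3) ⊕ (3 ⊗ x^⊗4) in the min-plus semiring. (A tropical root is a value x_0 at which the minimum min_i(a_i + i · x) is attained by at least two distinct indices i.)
Roots: {-6, -3, 0, 3}

Each tropical root is a break point of the lower envelope of the lines y = a_i + i · x (there are 5 lines, with slopes 0, 1, ..., 4). Only the lines that attain the minimum somewhere contribute to roots; other lines are dominated. Here the surviving (envelope) indices are i = 4, i = 3, i = 2, i = 1, i = 0.
Intersections between consecutive envelope lines give the roots: for adjacent envelope indices i < j the intersection is x = (a_i − a_j) / (j − i). Reading off the sorted break points: {-6, -3, 0, 3}.
Verification: at each break x_0, at least two indices attain the minimum of min_i(a_i + i · x_0).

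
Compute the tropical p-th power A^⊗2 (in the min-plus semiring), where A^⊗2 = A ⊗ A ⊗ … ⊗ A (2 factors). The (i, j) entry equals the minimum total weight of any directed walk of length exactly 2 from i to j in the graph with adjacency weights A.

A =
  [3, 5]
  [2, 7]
A^⊗2 =
  [6, 8]
  [5, 7]

Each entry (A^⊗2)_ij equals the minimum over all length-2 walks i = v_0 → v_1 → … → v_2 = j of Σ_t A[v_t][v_{t+1}]. For example, for (i, j) = (0, 1) we minimise over 2 possible intermediate vertex sequences; the minimum is 8, attained along the walk 0 → 0 → 1.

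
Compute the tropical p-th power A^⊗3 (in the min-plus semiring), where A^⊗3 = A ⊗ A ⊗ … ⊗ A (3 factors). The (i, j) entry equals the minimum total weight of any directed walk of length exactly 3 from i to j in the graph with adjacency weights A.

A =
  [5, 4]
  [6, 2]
A^⊗3 =
  [12, 8]
  [10, 6]

Each entry (A^⊗3)_ij equals the minimum over all length-3 walks i = v_0 → v_1 → … → v_3 = j of Σ_t A[v_t][v_{t+1}]. For example, for (i, j) = (0, 1) we minimise over 4 possible intermediate vertex sequences; the minimum is 8, attained along the walk 0 → 1 → 1 → 1.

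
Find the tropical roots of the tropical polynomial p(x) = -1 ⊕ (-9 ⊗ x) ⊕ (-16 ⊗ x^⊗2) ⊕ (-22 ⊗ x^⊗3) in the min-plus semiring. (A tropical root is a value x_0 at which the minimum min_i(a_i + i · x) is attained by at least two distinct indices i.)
Roots: {6, 7, 8}

Each tropical root is a break point of the lower envelope of the lines y = a_i + i · x (there are 4 lines, with slopes 0, 1, ..., 3). Only the lines that attain the minimum somewhere contribute to roots; other lines are dominated. Here the surviving (envelope) indices are i = 3, i = 2, i = 1, i = 0.
Intersections between consecutive envelope lines give the roots: for adjacent envelope indices i < j the intersection is x = (a_i − a_j) / (j − i). Reading off the sorted break points: {6, 7, 8}.
Verification: at each break x_0, at least two indices attain the minimum of min_i(a_i + i · x_0).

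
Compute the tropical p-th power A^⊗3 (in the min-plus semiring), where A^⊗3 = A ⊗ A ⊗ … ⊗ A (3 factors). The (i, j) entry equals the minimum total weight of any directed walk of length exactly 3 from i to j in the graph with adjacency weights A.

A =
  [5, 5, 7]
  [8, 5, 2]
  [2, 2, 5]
A^⊗3 =
  [9, 9, 11]
  [9, 9, 6]
  [6, 6, 9]

Each entry (A^⊗3)_ij equals the minimum over all length-3 walks i = v_0 → v_1 → … → v_3 = j of Σ_t A[v_t][v_{t+1}]. For example, for (i, j) = (0, 2) we minimise over 9 possible intermediate vertex sequences; the minimum is 11, attained along the walk 0 → 2 → 1 → 2.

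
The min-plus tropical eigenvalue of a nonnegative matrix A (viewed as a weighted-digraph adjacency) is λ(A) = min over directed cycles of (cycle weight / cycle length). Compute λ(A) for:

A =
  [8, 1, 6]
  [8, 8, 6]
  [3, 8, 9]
λ(A) = 10/3

Enumerate directed cycles and compute their means (weight / length). Sample:
  cycle 0 → 0: weight = 8, length = 1, mean = 8/1 ≈ 8.000
  cycle 1 → 1: weight = 8, length = 1, mean = 8/1 ≈ 8.000
  cycle 2 → 2: weight = 9, length = 1, mean = 9/1 ≈ 9.000
  cycle 0 → 1 → 0: weight = 9, length = 2, mean = 9/2 ≈ 4.500
  cycle 0 → 2 → 0: weight = 9, length = 2, mean = 9/2 ≈ 4.500
  cycle 1 → 0 → 1: weight = 9, length = 2, mean = 9/2 ≈ 4.500
Minimum mean = 3.333, attained e.g. along the cycle 0 → 1 → 2 → 0 with weight 10 and length 3. So λ(A) = 10/3 = 10/3.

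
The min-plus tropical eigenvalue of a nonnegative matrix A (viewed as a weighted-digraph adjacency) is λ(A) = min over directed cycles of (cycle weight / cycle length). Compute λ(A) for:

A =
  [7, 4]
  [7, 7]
λ(A) = 11/2

Enumerate directed cycles and compute their means (weight / length). Sample:
  cycle 0 → 0: weight = 7, length = 1, mean = 7/1 ≈ 7.000
  cycle 1 → 1: weight = 7, length = 1, mean = 7/1 ≈ 7.000
  cycle 0 → 1 → 0: weight = 11, length = 2, mean = 11/2 ≈ 5.500
  cycle 1 → 0 → 1: weight = 11, length = 2, mean = 11/2 ≈ 5.500
Minimum mean = 5.500, attained e.g. along the cycle 0 → 1 → 0 with weight 11 and length 2. So λ(A) = 11/2 = 11/2.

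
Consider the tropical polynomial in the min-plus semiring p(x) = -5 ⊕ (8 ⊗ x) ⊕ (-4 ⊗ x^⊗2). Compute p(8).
p(8) = -5

A tropical monomial a ⊗ x^⊗i evaluates to a + i · x. Evaluating each term at x = 8:
  Term 0 contributes -5 + 0 · 8 = -5
  Term 1 contributes 8 + 1 · 8 = 16
  Term 2 contributes -4 + 2 · 8 = 12
p(8) = ⊕ of these = min[-5, 16, 12] = -5.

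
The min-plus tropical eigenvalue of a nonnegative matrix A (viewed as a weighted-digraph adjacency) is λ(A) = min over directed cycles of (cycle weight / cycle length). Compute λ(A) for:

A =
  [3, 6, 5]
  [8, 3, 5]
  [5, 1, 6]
λ(A) = 3

Enumerate directed cycles and compute their means (weight / length). Sample:
  cycle 0 → 0: weight = 3, length = 1, mean = 3/1 ≈ 3.000
  cycle 1 → 1: weight = 3, length = 1, mean = 3/1 ≈ 3.000
  cycle 2 → 2: weight = 6, length = 1, mean = 6/1 ≈ 6.000
  cycle 0 → 1 → 0: weight = 14, length = 2, mean = 14/2 ≈ 7.000
  cycle 0 → 2 → 0: weight = 10, length = 2, mean = 10/2 ≈ 5.000
  cycle 1 → 0 → 1: weight = 14, length = 2, mean = 14/2 ≈ 7.000
Minimum mean = 3.000, attained e.g. along the cycle 0 → 0 with weight 3 and length 1. So λ(A) = 3/1 = 3.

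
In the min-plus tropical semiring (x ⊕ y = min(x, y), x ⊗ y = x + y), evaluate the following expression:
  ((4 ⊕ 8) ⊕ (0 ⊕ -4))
((4 ⊕ 8) ⊕ (0 ⊕ -4)) = -4

Expand innermost to outermost. Recall ⊕ takes the minimum of its arguments and ⊗ takes their sum. Working out the expression ((4 ⊕ 8) ⊕ (0 ⊕ -4)) gives -4.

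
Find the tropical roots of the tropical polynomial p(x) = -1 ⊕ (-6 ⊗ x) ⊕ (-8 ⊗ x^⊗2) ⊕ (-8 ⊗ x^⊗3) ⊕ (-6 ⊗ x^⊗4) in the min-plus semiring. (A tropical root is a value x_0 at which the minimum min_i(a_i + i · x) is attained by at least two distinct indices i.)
Roots: {-2, 0, 2, 5}

Each tropical root is a break point of the lower envelope of the lines y = a_i + i · x (there are 5 lines, with slopes 0, 1, ..., 4). Only the lines that attain the minimum somewhere contribute to roots; other lines are dominated. Here the surviving (envelope) indices are i = 4, i = 3, i = 2, i = 1, i = 0.
Intersections between consecutive envelope lines give the roots: for adjacent envelope indices i < j the intersection is x = (a_i − a_j) / (j − i). Reading off the sorted break points: {-2, 0, 2, 5}.
Verification: at each break x_0, at least two indices attain the minimum of min_i(a_i + i · x_0).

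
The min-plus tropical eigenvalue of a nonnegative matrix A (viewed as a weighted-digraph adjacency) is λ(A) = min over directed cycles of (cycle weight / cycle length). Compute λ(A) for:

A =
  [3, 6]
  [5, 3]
λ(A) = 3

Enumerate directed cycles and compute their means (weight / length). Sample:
  cycle 0 → 0: weight = 3, length = 1, mean = 3/1 ≈ 3.000
  cycle 1 → 1: weight = 3, length = 1, mean = 3/1 ≈ 3.000
  cycle 0 → 1 → 0: weight = 11, length = 2, mean = 11/2 ≈ 5.500
  cycle 1 → 0 → 1: weight = 11, length = 2, mean = 11/2 ≈ 5.500
Minimum mean = 3.000, attained e.g. along the cycle 0 → 0 with weight 3 and length 1. So λ(A) = 3/1 = 3.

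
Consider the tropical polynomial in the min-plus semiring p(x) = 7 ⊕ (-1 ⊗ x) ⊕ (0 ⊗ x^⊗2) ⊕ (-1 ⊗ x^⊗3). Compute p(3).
p(3) = 2

A tropical monomial a ⊗ x^⊗i evaluates to a + i · x. Evaluating each term at x = 3:
  Term 0 contributes 7 + 0 · 3 = 7
  Term 1 contributes -1 + 1 · 3 = 2
  Term 2 contributes 0 + 2 · 3 = 6
  Term 3 contributes -1 + 3 · 3 = 8
p(3) = ⊕ of these = min[7, 2, 6, 8] = 2.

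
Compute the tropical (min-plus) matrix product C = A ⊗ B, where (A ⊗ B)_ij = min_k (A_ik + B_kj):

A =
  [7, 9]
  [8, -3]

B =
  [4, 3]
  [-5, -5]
A ⊗ B =
  [4, 4]
  [-8, -8]

Apply the min-plus product entry-by-entry:
  C[0][0] = min over k of (A[0][0] + B[0][0] = 7 + 4 = 11, A[0][1] + B[1][0] = 9 + -5 = 4) = 4 (attained at k = 1)
  C[0][1] = min over k of (A[0][0] + B[0][1] = 7 + 3 = 10, A[0][1] + B[1][1] = 9 + -5 = 4) = 4 (attained at k = 1)
  C[1][0] = min over k of (A[1][0] + B[0][0] = 8 + 4 = 12, A[1][1] + B[1][0] = -3 + -5 = -8) = -8 (attained at k = 1)
  C[1][1] = min over k of (A[1][0] + B[0][1] = 8 + 3 = 11, A[1][1] + B[1][1] = -3 + -5 = -8) = -8 (attained at k = 1)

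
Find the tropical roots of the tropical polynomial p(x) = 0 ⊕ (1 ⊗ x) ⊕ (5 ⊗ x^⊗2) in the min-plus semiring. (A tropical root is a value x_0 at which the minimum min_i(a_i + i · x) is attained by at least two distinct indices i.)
Roots: {-4, -1}

Each tropical root is a break point of the lower envelope of the lines y = a_i + i · x (there are 3 lines, with slopes 0, 1, ..., 2). Only the lines that attain the minimum somewhere contribute to roots; other lines are dominated. Here the surviving (envelope) indices are i = 2, i = 1, i = 0.
Intersections between consecutive envelope lines give the roots: for adjacent envelope indices i < j the intersection is x = (a_i − a_j) / (j − i). Reading off the sorted break points: {-4, -1}.
Verification: at each break x_0, at least two indices attain the minimum of min_i(a_i + i · x_0).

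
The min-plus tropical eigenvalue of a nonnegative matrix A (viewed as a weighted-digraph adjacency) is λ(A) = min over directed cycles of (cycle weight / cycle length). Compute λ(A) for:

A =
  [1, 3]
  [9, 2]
λ(A) = 1

Enumerate directed cycles and compute their means (weight / length). Sample:
  cycle 0 → 0: weight = 1, length = 1, mean = 1/1 ≈ 1.000
  cycle 1 → 1: weight = 2, length = 1, mean = 2/1 ≈ 2.000
  cycle 0 → 1 → 0: weight = 12, length = 2, mean = 12/2 ≈ 6.000
  cycle 1 → 0 → 1: weight = 12, length = 2, mean = 12/2 ≈ 6.000
Minimum mean = 1.000, attained e.g. along the cycle 0 → 0 with weight 1 and length 1. So λ(A) = 1/1 = 1.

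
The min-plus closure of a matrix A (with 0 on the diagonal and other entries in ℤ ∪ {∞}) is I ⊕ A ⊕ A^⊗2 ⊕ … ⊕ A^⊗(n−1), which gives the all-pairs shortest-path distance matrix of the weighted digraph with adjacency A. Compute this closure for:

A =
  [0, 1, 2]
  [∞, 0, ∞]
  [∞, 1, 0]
Closure =
  [0, 1, 2]
  [∞, 0, ∞]
  [∞, 1, 0]

This is the Floyd-Warshall all-pairs shortest-path computation. For each intermediate vertex k = 0, 1, …, 2, update dist[i][j] ← min(dist[i][j], dist[i][k] + dist[k][j]). The final matrix gives, for each (i, j), the minimum total weight of any directed path from i to j (possibly empty when i = j).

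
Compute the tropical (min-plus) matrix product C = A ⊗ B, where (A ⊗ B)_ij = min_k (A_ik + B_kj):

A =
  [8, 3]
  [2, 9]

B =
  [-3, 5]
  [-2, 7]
A ⊗ B =
  [1, 10]
  [-1, 7]

Apply the min-plus product entry-by-entry:
  C[0][0] = min over k of (A[0][0] + B[0][0] = 8 + -3 = 5, A[0][1] + B[1][0] = 3 + -2 = 1) = 1 (attained at k = 1)
  C[0][1] = min over k of (A[0][0] + B[0][1] = 8 + 5 = 13, A[0][1] + B[1][1] = 3 + 7 = 10) = 10 (attained at k = 1)
  C[1][0] = min over k of (A[1][0] + B[0][0] = 2 + -3 = -1, A[1][1] + B[1][0] = 9 + -2 = 7) = -1 (attained at k = 0)
  C[1][1] = min over k of (A[1][0] + B[0][1] = 2 + 5 = 7, A[1][1] + B[1][1] = 9 + 7 = 16) = 7 (attained at k = 0)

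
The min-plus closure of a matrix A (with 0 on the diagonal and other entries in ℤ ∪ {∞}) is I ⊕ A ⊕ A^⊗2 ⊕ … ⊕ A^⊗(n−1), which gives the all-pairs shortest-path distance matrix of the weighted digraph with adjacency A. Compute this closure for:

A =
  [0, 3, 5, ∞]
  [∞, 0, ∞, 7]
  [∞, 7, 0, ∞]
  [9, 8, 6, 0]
Closure =
  [0, 3, 5, 10]
  [16, 0, 13, 7]
  [23, 7, 0, 14]
  [9, 8, 6, 0]

This is the Floyd-Warshall all-pairs shortest-path computation. For each intermediate vertex k = 0, 1, …, 3, update dist[i][j] ← min(dist[i][j], dist[i][k] + dist[k][j]). The final matrix gives, for each (i, j), the minimum total weight of any directed path from i to j (possibly empty when i = j).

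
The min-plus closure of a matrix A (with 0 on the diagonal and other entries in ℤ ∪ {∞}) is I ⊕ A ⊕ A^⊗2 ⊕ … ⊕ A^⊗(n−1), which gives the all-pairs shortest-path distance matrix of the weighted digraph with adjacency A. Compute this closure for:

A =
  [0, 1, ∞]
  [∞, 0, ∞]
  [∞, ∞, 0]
Closure =
  [0, 1, ∞]
  [∞, 0, ∞]
  [∞, ∞, 0]

This is the Floyd-Warshall all-pairs shortest-path computation. For each intermediate vertex k = 0, 1, …, 2, update dist[i][j] ← min(dist[i][j], dist[i][k] + dist[k][j]). The final matrix gives, for each (i, j), the minimum total weight of any directed path from i to j (possibly empty when i = j).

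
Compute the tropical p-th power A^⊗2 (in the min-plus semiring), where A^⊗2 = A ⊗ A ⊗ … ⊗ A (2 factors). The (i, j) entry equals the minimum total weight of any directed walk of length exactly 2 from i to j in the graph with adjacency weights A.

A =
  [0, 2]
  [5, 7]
A^⊗2 =
  [0, 2]
  [5, 7]

Each entry (A^⊗2)_ij equals the minimum over all length-2 walks i = v_0 → v_1 → … → v_2 = j of Σ_t A[v_t][v_{t+1}]. For example, for (i, j) = (0, 1) we minimise over 2 possible intermediate vertex sequences; the minimum is 2, attained along the walk 0 → 0 → 1.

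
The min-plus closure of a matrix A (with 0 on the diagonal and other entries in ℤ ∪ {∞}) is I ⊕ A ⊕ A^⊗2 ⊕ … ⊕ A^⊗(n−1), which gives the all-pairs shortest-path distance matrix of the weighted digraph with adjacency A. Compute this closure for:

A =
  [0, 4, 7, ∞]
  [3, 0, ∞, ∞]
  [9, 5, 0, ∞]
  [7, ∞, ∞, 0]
Closure =
  [0, 4, 7, ∞]
  [3, 0, 10, ∞]
  [8, 5, 0, ∞]
  [7, 11, 14, 0]

This is the Floyd-Warshall all-pairs shortest-path computation. For each intermediate vertex k = 0, 1, …, 3, update dist[i][j] ← min(dist[i][j], dist[i][k] + dist[k][j]). The final matrix gives, for each (i, j), the minimum total weight of any directed path from i to j (possibly empty when i = j).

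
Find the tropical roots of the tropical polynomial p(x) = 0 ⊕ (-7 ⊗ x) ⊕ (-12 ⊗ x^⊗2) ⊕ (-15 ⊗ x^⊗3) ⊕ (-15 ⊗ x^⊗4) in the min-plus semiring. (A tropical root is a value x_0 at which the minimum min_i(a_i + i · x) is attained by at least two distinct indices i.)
Roots: {0, 3, 5, 7}

Each tropical root is a break point of the lower envelope of the lines y = a_i + i · x (there are 5 lines, with slopes 0, 1, ..., 4). Only the lines that attain the minimum somewhere contribute to roots; other lines are dominated. Here the surviving (envelope) indices are i = 4, i = 3, i = 2, i = 1, i = 0.
Intersections between consecutive envelope lines give the roots: for adjacent envelope indices i < j the intersection is x = (a_i − a_j) / (j − i). Reading off the sorted break points: {0, 3, 5, 7}.
Verification: at each break x_0, at least two indices attain the minimum of min_i(a_i + i · x_0).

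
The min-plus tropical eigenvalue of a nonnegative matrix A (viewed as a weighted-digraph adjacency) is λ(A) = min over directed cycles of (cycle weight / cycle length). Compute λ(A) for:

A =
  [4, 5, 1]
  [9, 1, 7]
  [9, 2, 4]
λ(A) = 1

Enumerate directed cycles and compute their means (weight / length). Sample:
  cycle 0 → 0: weight = 4, length = 1, mean = 4/1 ≈ 4.000
  cycle 1 → 1: weight = 1, length = 1, mean = 1/1 ≈ 1.000
  cycle 2 → 2: weight = 4, length = 1, mean = 4/1 ≈ 4.000
  cycle 0 → 1 → 0: weight = 14, length = 2, mean = 14/2 ≈ 7.000
  cycle 0 → 2 → 0: weight = 10, length = 2, mean = 10/2 ≈ 5.000
  cycle 1 → 0 → 1: weight = 14, length = 2, mean = 14/2 ≈ 7.000
Minimum mean = 1.000, attained e.g. along the cycle 1 → 1 with weight 1 and length 1. So λ(A) = 1/1 = 1.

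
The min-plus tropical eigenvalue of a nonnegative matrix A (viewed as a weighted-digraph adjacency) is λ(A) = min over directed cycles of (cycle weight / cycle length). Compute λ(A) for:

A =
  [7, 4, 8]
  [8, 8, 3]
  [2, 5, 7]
λ(A) = 3

Enumerate directed cycles and compute their means (weight / length). Sample:
  cycle 0 → 0: weight = 7, length = 1, mean = 7/1 ≈ 7.000
  cycle 1 → 1: weight = 8, length = 1, mean = 8/1 ≈ 8.000
  cycle 2 → 2: weight = 7, length = 1, mean = 7/1 ≈ 7.000
  cycle 0 → 1 → 0: weight = 12, length = 2, mean = 12/2 ≈ 6.000
  cycle 0 → 2 → 0: weight = 10, length = 2, mean = 10/2 ≈ 5.000
  cycle 1 → 0 → 1: weight = 12, length = 2, mean = 12/2 ≈ 6.000
Minimum mean = 3.000, attained e.g. along the cycle 0 → 1 → 2 → 0 with weight 9 and length 3. So λ(A) = 9/3 = 3.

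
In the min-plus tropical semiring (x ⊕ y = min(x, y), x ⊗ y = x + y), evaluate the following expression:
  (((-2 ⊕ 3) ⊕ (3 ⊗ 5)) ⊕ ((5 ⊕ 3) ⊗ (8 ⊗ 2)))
(((-2 ⊕ 3) ⊕ (3 ⊗ 5)) ⊕ ((5 ⊕ 3) ⊗ (8 ⊗ 2))) = -2

Expand innermost to outermost. Recall ⊕ takes the minimum of its arguments and ⊗ takes their sum. Working out the expression (((-2 ⊕ 3) ⊕ (3 ⊗ 5)) ⊕ ((5 ⊕ 3) ⊗ (8 ⊗ 2))) gives -2.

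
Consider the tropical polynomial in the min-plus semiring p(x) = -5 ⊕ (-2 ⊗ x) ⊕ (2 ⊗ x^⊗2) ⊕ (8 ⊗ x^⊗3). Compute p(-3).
p(-3) = -5

A tropical monomial a ⊗ x^⊗i evaluates to a + i · x. Evaluating each term at x = -3:
  Term 0 contributes -5 + 0 · -3 = -5
  Term 1 contributes -2 + 1 · -3 = -5
  Term 2 contributes 2 + 2 · -3 = -4
  Term 3 contributes 8 + 3 · -3 = -1
p(-3) = ⊕ of these = min[-5, -5, -4, -1] = -5.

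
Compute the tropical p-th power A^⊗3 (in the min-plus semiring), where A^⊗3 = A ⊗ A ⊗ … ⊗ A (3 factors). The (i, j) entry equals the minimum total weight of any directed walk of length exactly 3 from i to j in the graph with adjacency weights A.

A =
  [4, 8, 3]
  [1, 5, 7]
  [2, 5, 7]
A^⊗3 =
  [9, 12, 8]
  [6, 9, 8]
  [7, 10, 9]

Each entry (A^⊗3)_ij equals the minimum over all length-3 walks i = v_0 → v_1 → … → v_3 = j of Σ_t A[v_t][v_{t+1}]. For example, for (i, j) = (0, 2) we minimise over 9 possible intermediate vertex sequences; the minimum is 8, attained along the walk 0 → 2 → 0 → 2.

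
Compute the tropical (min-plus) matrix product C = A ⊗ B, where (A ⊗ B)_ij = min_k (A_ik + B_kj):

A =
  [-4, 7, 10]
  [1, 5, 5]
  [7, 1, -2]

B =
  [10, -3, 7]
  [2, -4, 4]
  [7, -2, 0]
A ⊗ B =
  [6, -7, 3]
  [7, -2, 5]
  [3, -4, -2]

Apply the min-plus product entry-by-entry:
  C[0][0] = min over k of (A[0][0] + B[0][0] = -4 + 10 = 6, A[0][1] + B[1][0] = 7 + 2 = 9, A[0][2] + B[2][0] = 10 + 7 = 17) = 6 (attained at k = 0)
  C[0][1] = min over k of (A[0][0] + B[0][1] = -4 + -3 = -7, A[0][1] + B[1][1] = 7 + -4 = 3, A[0][2] + B[2][1] = 10 + -2 = 8) = -7 (attained at k = 0)
  C[0][2] = min over k of (A[0][0] + B[0][2] = -4 + 7 = 3, A[0][1] + B[1][2] = 7 + 4 = 11, A[0][2] + B[2][2] = 10 + 0 = 10) = 3 (attained at k = 0)
  C[1][0] = min over k of (A[1][0] + B[0][0] = 1 + 10 = 11, A[1][1] + B[1][0] = 5 + 2 = 7, A[1][2] + B[2][0] = 5 + 7 = 12) = 7 (attained at k = 1)
  C[1][1] = min over k of (A[1][0] + B[0][1] = 1 + -3 = -2, A[1][1] + B[1][1] = 5 + -4 = 1, A[1][2] + B[2][1] = 5 + -2 = 3) = -2 (attained at k = 0)
  C[1][2] = min over k of (A[1][0] + B[0][2] = 1 + 7 = 8, A[1][1] + B[1][2] = 5 + 4 = 9, A[1][2] + B[2][2] = 5 + 0 = 5) = 5 (attained at k = 2)
  C[2][0] = min over k of (A[2][0] + B[0][0] = 7 + 10 = 17, A[2][1] + B[1][0] = 1 + 2 = 3, A[2][2] + B[2][0] = -2 + 7 = 5) = 3 (attained at k = 1)
  C[2][1] = min over k of (A[2][0] + B[0][1] = 7 + -3 = 4, A[2][1] + B[1][1] = 1 + -4 = -3, A[2][2] + B[2][1] = -2 + -2 = -4) = -4 (attained at k = 2)
  C[2][2] = min over k of (A[2][0] + B[0][2] = 7 + 7 = 14, A[2][1] + B[1][2] = 1 + 4 = 5, A[2][2] + B[2][2] = -2 + 0 = -2) = -2 (attained at k = 2)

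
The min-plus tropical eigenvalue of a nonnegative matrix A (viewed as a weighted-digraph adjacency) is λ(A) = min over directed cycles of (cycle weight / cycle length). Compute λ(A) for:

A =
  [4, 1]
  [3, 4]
λ(A) = 2

Enumerate directed cycles and compute their means (weight / length). Sample:
  cycle 0 → 0: weight = 4, length = 1, mean = 4/1 ≈ 4.000
  cycle 1 → 1: weight = 4, length = 1, mean = 4/1 ≈ 4.000
  cycle 0 → 1 → 0: weight = 4, length = 2, mean = 4/2 ≈ 2.000
  cycle 1 → 0 → 1: weight = 4, length = 2, mean = 4/2 ≈ 2.000
Minimum mean = 2.000, attained e.g. along the cycle 0 → 1 → 0 with weight 4 and length 2. So λ(A) = 4/2 = 2.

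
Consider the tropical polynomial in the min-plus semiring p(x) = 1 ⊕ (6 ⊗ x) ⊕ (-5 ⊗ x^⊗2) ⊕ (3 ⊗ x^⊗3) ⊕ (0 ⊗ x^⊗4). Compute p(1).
p(1) = -3

A tropical monomial a ⊗ x^⊗i evaluates to a + i · x. Evaluating each term at x = 1:
  Term 0 contributes 1 + 0 · 1 = 1
  Term 1 contributes 6 + 1 · 1 = 7
  Term 2 contributes -5 + 2 · 1 = -3
  Term 3 contributes 3 + 3 · 1 = 6
  Term 4 contributes 0 + 4 · 1 = 4
p(1) = ⊕ of these = min[1, 7, -3, 6, 4] = -3.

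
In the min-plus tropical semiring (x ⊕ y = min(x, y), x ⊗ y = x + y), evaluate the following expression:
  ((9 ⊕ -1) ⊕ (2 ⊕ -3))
((9 ⊕ -1) ⊕ (2 ⊕ -3)) = -3

Expand innermost to outermost. Recall ⊕ takes the minimum of its arguments and ⊗ takes their sum. Working out the expression ((9 ⊕ -1) ⊕ (2 ⊕ -3)) gives -3.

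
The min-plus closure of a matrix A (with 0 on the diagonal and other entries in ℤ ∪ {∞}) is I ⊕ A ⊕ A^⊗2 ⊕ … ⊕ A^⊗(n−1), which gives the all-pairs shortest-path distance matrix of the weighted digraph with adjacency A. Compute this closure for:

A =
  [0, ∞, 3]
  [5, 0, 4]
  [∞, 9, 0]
Closure =
  [0, 12, 3]
  [5, 0, 4]
  [14, 9, 0]

This is the Floyd-Warshall all-pairs shortest-path computation. For each intermediate vertex k = 0, 1, …, 2, update dist[i][j] ← min(dist[i][j], dist[i][k] + dist[k][j]). The final matrix gives, for each (i, j), the minimum total weight of any directed path from i to j (possibly empty when i = j).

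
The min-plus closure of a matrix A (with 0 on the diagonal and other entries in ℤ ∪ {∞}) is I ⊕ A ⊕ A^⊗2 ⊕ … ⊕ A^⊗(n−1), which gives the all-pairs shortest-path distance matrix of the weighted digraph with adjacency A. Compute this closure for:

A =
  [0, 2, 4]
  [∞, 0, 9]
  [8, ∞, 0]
Closure =
  [0, 2, 4]
  [17, 0, 9]
  [8, 10, 0]

This is the Floyd-Warshall all-pairs shortest-path computation. For each intermediate vertex k = 0, 1, …, 2, update dist[i][j] ← min(dist[i][j], dist[i][k] + dist[k][j]). The final matrix gives, for each (i, j), the minimum total weight of any directed path from i to j (possibly empty when i = j).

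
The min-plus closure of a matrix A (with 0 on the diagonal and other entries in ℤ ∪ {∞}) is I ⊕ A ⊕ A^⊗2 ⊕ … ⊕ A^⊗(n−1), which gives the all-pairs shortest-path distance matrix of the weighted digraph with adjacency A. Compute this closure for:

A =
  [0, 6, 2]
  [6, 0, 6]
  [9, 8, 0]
Closure =
  [0, 6, 2]
  [6, 0, 6]
  [9, 8, 0]

This is the Floyd-Warshall all-pairs shortest-path computation. For each intermediate vertex k = 0, 1, …, 2, update dist[i][j] ← min(dist[i][j], dist[i][k] + dist[k][j]). The final matrix gives, for each (i, j), the minimum total weight of any directed path from i to j (possibly empty when i = j).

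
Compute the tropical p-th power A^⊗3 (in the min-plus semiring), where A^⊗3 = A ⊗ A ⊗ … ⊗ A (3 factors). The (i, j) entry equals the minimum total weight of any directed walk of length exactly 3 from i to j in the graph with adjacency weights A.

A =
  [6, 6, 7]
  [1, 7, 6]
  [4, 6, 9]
A^⊗3 =
  [13, 13, 14]
  [8, 13, 13]
  [11, 13, 14]

Each entry (A^⊗3)_ij equals the minimum over all length-3 walks i = v_0 → v_1 → … → v_3 = j of Σ_t A[v_t][v_{t+1}]. For example, for (i, j) = (0, 2) we minimise over 9 possible intermediate vertex sequences; the minimum is 14, attained along the walk 0 → 1 → 0 → 2.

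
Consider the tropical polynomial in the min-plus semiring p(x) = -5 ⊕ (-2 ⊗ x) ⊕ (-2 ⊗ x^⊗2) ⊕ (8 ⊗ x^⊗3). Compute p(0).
p(0) = -5

A tropical monomial a ⊗ x^⊗i evaluates to a + i · x. Evaluating each term at x = 0:
  Term 0 contributes -5 + 0 · 0 = -5
  Term 1 contributes -2 + 1 · 0 = -2
  Term 2 contributes -2 + 2 · 0 = -2
  Term 3 contributes 8 + 3 · 0 = 8
p(0) = ⊕ of these = min[-5, -2, -2, 8] = -5.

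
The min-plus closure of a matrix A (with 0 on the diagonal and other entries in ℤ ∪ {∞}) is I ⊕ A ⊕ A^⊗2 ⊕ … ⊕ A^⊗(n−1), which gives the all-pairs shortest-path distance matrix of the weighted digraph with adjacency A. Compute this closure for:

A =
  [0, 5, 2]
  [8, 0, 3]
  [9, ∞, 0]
Closure =
  [0, 5, 2]
  [8, 0, 3]
  [9, 14, 0]

This is the Floyd-Warshall all-pairs shortest-path computation. For each intermediate vertex k = 0, 1, …, 2, update dist[i][j] ← min(dist[i][j], dist[i][k] + dist[k][j]). The final matrix gives, for each (i, j), the minimum total weight of any directed path from i to j (possibly empty when i = j).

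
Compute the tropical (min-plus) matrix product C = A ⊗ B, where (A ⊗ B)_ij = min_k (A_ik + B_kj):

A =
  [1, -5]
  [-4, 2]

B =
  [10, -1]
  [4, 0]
A ⊗ B =
  [-1, -5]
  [6, -5]

Apply the min-plus product entry-by-entry:
  C[0][0] = min over k of (A[0][0] + B[0][0] = 1 + 10 = 11, A[0][1] + B[1][0] = -5 + 4 = -1) = -1 (attained at k = 1)
  C[0][1] = min over k of (A[0][0] + B[0][1] = 1 + -1 = 0, A[0][1] + B[1][1] = -5 + 0 = -5) = -5 (attained at k = 1)
  C[1][0] = min over k of (A[1][0] + B[0][0] = -4 + 10 = 6, A[1][1] + B[1][0] = 2 + 4 = 6) = 6 (attained at k = 0)
  C[1][1] = min over k of (A[1][0] + B[0][1] = -4 + -1 = -5, A[1][1] + B[1][1] = 2 + 0 = 2) = -5 (attained at k = 0)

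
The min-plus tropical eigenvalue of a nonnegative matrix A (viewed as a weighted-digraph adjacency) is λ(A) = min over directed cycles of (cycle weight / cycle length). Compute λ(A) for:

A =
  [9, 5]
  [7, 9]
λ(A) = 6

Enumerate directed cycles and compute their means (weight / length). Sample:
  cycle 0 → 0: weight = 9, length = 1, mean = 9/1 ≈ 9.000
  cycle 1 → 1: weight = 9, length = 1, mean = 9/1 ≈ 9.000
  cycle 0 → 1 → 0: weight = 12, length = 2, mean = 12/2 ≈ 6.000
  cycle 1 → 0 → 1: weight = 12, length = 2, mean = 12/2 ≈ 6.000
Minimum mean = 6.000, attained e.g. along the cycle 0 → 1 → 0 with weight 12 and length 2. So λ(A) = 12/2 = 6.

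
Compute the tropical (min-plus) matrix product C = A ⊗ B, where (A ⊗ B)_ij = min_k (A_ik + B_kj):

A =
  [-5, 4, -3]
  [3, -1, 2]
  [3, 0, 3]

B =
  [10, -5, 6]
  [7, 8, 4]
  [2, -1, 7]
A ⊗ B =
  [-1, -10, 1]
  [4, -2, 3]
  [5, -2, 4]

Apply the min-plus product entry-by-entry:
  C[0][0] = min over k of (A[0][0] + B[0][0] = -5 + 10 = 5, A[0][1] + B[1][0] = 4 + 7 = 11, A[0][2] + B[2][0] = -3 + 2 = -1) = -1 (attained at k = 2)
  C[0][1] = min over k of (A[0][0] + B[0][1] = -5 + -5 = -10, A[0][1] + B[1][1] = 4 + 8 = 12, A[0][2] + B[2][1] = -3 + -1 = -4) = -10 (attained at k = 0)
  C[0][2] = min over k of (A[0][0] + B[0][2] = -5 + 6 = 1, A[0][1] + B[1][2] = 4 + 4 = 8, A[0][2] + B[2][2] = -3 + 7 = 4) = 1 (attained at k = 0)
  C[1][0] = min over k of (A[1][0] + B[0][0] = 3 + 10 = 13, A[1][1] + B[1][0] = -1 + 7 = 6, A[1][2] + B[2][0] = 2 + 2 = 4) = 4 (attained at k = 2)
  C[1][1] = min over k of (A[1][0] + B[0][1] = 3 + -5 = -2, A[1][1] + B[1][1] = -1 + 8 = 7, A[1][2] + B[2][1] = 2 + -1 = 1) = -2 (attained at k = 0)
  C[1][2] = min over k of (A[1][0] + B[0][2] = 3 + 6 = 9, A[1][1] + B[1][2] = -1 + 4 = 3, A[1][2] + B[2][2] = 2 + 7 = 9) = 3 (attained at k = 1)
  C[2][0] = min over k of (A[2][0] + B[0][0] = 3 + 10 = 13, A[2][1] + B[1][0] = 0 + 7 = 7, A[2][2] + B[2][0] = 3 + 2 = 5) = 5 (attained at k = 2)
  C[2][1] = min over k of (A[2][0] + B[0][1] = 3 + -5 = -2, A[2][1] + B[1][1] = 0 + 8 = 8, A[2][2] + B[2][1] = 3 + -1 = 2) = -2 (attained at k = 0)
  C[2][2] = min over k of (A[2][0] + B[0][2] = 3 + 6 = 9, A[2][1] + B[1][2] = 0 + 4 = 4, A[2][2] + B[2][2] = 3 + 7 = 10) = 4 (attained at k = 1)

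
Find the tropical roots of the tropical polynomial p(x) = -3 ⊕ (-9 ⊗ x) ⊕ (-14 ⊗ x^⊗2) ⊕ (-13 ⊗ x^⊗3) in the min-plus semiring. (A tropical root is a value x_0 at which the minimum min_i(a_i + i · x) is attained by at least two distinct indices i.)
Roots: {-1, 5, 6}

Each tropical root is a break point of the lower envelope of the lines y = a_i + i · x (there are 4 lines, with slopes 0, 1, ..., 3). Only the lines that attain the minimum somewhere contribute to roots; other lines are dominated. Here the surviving (envelope) indices are i = 3, i = 2, i = 1, i = 0.
Intersections between consecutive envelope lines give the roots: for adjacent envelope indices i < j the intersection is x = (a_i − a_j) / (j − i). Reading off the sorted break points: {-1, 5, 6}.
Verification: at each break x_0, at least two indices attain the minimum of min_i(a_i + i · x_0).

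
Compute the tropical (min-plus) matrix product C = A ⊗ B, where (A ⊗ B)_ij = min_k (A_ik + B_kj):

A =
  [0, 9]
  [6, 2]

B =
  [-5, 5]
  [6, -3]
A ⊗ B =
  [-5, 5]
  [1, -1]

Apply the min-plus product entry-by-entry:
  C[0][0] = min over k of (A[0][0] + B[0][0] = 0 + -5 = -5, A[0][1] + B[1][0] = 9 + 6 = 15) = -5 (attained at k = 0)
  C[0][1] = min over k of (A[0][0] + B[0][1] = 0 + 5 = 5, A[0][1] + B[1][1] = 9 + -3 = 6) = 5 (attained at k = 0)
  C[1][0] = min over k of (A[1][0] + B[0][0] = 6 + -5 = 1, A[1][1] + B[1][0] = 2 + 6 = 8) = 1 (attained at k = 0)
  C[1][1] = min over k of (A[1][0] + B[0][1] = 6 + 5 = 11, A[1][1] + B[1][1] = 2 + -3 = -1) = -1 (attained at k = 1)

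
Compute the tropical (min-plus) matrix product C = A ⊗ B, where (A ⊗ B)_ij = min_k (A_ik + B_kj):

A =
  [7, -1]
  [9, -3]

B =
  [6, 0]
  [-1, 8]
A ⊗ B =
  [-2, 7]
  [-4, 5]

Apply the min-plus product entry-by-entry:
  C[0][0] = min over k of (A[0][0] + B[0][0] = 7 + 6 = 13, A[0][1] + B[1][0] = -1 + -1 = -2) = -2 (attained at k = 1)
  C[0][1] = min over k of (A[0][0] + B[0][1] = 7 + 0 = 7, A[0][1] + B[1][1] = -1 + 8 = 7) = 7 (attained at k = 0)
  C[1][0] = min over k of (A[1][0] + B[0][0] = 9 + 6 = 15, A[1][1] + B[1][0] = -3 + -1 = -4) = -4 (attained at k = 1)
  C[1][1] = min over k of (A[1][0] + B[0][1] = 9 + 0 = 9, A[1][1] + B[1][1] = -3 + 8 = 5) = 5 (attained at k = 1)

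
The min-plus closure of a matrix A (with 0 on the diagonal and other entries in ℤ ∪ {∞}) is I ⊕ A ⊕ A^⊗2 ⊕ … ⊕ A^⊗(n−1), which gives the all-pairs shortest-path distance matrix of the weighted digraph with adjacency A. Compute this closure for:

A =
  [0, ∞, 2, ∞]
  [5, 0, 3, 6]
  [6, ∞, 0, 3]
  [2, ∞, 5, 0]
Closure =
  [0, ∞, 2, 5]
  [5, 0, 3, 6]
  [5, ∞, 0, 3]
  [2, ∞, 4, 0]

This is the Floyd-Warshall all-pairs shortest-path computation. For each intermediate vertex k = 0, 1, …, 3, update dist[i][j] ← min(dist[i][j], dist[i][k] + dist[k][j]). The final matrix gives, for each (i, j), the minimum total weight of any directed path from i to j (possibly empty when i = j).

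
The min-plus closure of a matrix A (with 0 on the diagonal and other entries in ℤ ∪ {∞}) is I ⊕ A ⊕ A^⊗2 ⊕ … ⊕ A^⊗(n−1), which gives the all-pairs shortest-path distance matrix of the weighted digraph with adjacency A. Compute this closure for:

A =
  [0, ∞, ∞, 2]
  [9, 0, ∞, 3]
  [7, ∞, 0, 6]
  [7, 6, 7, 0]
Closure =
  [0, 8, 9, 2]
  [9, 0, 10, 3]
  [7, 12, 0, 6]
  [7, 6, 7, 0]

This is the Floyd-Warshall all-pairs shortest-path computation. For each intermediate vertex k = 0, 1, …, 3, update dist[i][j] ← min(dist[i][j], dist[i][k] + dist[k][j]). The final matrix gives, for each (i, j), the minimum total weight of any directed path from i to j (possibly empty when i = j).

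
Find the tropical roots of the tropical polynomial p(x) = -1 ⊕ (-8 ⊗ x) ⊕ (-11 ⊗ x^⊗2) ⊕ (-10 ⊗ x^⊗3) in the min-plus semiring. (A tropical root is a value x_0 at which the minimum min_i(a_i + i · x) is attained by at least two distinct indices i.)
Roots: {-1, 3, 7}

Each tropical root is a break point of the lower envelope of the lines y = a_i + i · x (there are 4 lines, with slopes 0, 1, ..., 3). Only the lines that attain the minimum somewhere contribute to roots; other lines are dominated. Here the surviving (envelope) indices are i = 3, i = 2, i = 1, i = 0.
Intersections between consecutive envelope lines give the roots: for adjacent envelope indices i < j the intersection is x = (a_i − a_j) / (j − i). Reading off the sorted break points: {-1, 3, 7}.
Verification: at each break x_0, at least two indices attain the minimum of min_i(a_i + i · x_0).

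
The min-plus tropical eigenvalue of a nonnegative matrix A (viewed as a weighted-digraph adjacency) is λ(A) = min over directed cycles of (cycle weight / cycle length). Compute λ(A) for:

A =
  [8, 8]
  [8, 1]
λ(A) = 1

Enumerate directed cycles and compute their means (weight / length). Sample:
  cycle 0 → 0: weight = 8, length = 1, mean = 8/1 ≈ 8.000
  cycle 1 → 1: weight = 1, length = 1, mean = 1/1 ≈ 1.000
  cycle 0 → 1 → 0: weight = 16, length = 2, mean = 16/2 ≈ 8.000
  cycle 1 → 0 → 1: weight = 16, length = 2, mean = 16/2 ≈ 8.000
Minimum mean = 1.000, attained e.g. along the cycle 1 → 1 with weight 1 and length 1. So λ(A) = 1/1 = 1.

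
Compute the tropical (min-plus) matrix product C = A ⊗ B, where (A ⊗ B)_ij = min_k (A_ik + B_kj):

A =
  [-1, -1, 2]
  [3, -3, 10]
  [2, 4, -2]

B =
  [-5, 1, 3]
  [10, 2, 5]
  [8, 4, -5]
A ⊗ B =
  [-6, 0, -3]
  [-2, -1, 2]
  [-3, 2, -7]

Apply the min-plus product entry-by-entry:
  C[0][0] = min over k of (A[0][0] + B[0][0] = -1 + -5 = -6, A[0][1] + B[1][0] = -1 + 10 = 9, A[0][2] + B[2][0] = 2 + 8 = 10) = -6 (attained at k = 0)
  C[0][1] = min over k of (A[0][0] + B[0][1] = -1 + 1 = 0, A[0][1] + B[1][1] = -1 + 2 = 1, A[0][2] + B[2][1] = 2 + 4 = 6) = 0 (attained at k = 0)
  C[0][2] = min over k of (A[0][0] + B[0][2] = -1 + 3 = 2, A[0][1] + B[1][2] = -1 + 5 = 4, A[0][2] + B[2][2] = 2 + -5 = -3) = -3 (attained at k = 2)
  C[1][0] = min over k of (A[1][0] + B[0][0] = 3 + -5 = -2, A[1][1] + B[1][0] = -3 + 10 = 7, A[1][2] + B[2][0] = 10 + 8 = 18) = -2 (attained at k = 0)
  C[1][1] = min over k of (A[1][0] + B[0][1] = 3 + 1 = 4, A[1][1] + B[1][1] = -3 + 2 = -1, A[1][2] + B[2][1] = 10 + 4 = 14) = -1 (attained at k = 1)
  C[1][2] = min over k of (A[1][0] + B[0][2] = 3 + 3 = 6, A[1][1] + B[1][2] = -3 + 5 = 2, A[1][2] + B[2][2] = 10 + -5 = 5) = 2 (attained at k = 1)
  C[2][0] = min over k of (A[2][0] + B[0][0] = 2 + -5 = -3, A[2][1] + B[1][0] = 4 + 10 = 14, A[2][2] + B[2][0] = -2 + 8 = 6) = -3 (attained at k = 0)
  C[2][1] = min over k of (A[2][0] + B[0][1] = 2 + 1 = 3, A[2][1] + B[1][1] = 4 + 2 = 6, A[2][2] + B[2][1] = -2 + 4 = 2) = 2 (attained at k = 2)
  C[2][2] = min over k of (A[2][0] + B[0][2] = 2 + 3 = 5, A[2][1] + B[1][2] = 4 + 5 = 9, A[2][2] + B[2][2] = -2 + -5 = -7) = -7 (attained at k = 2)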